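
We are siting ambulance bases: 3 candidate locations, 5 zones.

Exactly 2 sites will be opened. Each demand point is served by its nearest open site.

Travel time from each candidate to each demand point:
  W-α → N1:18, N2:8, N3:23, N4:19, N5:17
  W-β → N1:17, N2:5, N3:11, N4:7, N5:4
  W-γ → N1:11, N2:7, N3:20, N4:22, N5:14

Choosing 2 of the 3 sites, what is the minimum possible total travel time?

Open {W-β, W-γ}.
  N1→W-γ 11, N2→W-β 5, N3→W-β 11, N4→W-β 7, N5→W-β 4  ⇒ total 38.
Compare {W-α, W-β}: total 44.
Compare {W-α, W-γ}: total 71.

38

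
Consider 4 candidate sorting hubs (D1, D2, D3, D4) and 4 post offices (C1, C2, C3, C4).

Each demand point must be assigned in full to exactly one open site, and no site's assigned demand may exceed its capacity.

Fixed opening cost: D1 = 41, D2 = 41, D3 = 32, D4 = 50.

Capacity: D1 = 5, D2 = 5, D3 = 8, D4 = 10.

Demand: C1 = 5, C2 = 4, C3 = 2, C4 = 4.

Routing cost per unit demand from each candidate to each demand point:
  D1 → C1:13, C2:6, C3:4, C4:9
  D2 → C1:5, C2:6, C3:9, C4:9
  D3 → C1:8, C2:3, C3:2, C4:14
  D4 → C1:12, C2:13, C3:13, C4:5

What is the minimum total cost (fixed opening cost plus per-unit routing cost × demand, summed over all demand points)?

Open {D3, D4}; cheapest assignment that respects the capacities:
  D3 (cap 8, load 6): C2, C3 — cost 4×3 + 2×2 = 16
  D4 (cap 10, load 9): C1, C4 — cost 5×12 + 4×5 = 80
  Shipping 96, fixed 82 → total 178.
  Any other capacity-feasible assignment to {D3, D4} ships for at least 96.
Compare {D2, D3, D4}: its best feasible assignment gives total 184.
Compare {D1, D2, D3}: its best feasible assignment gives total 191.
Every other set of open sites that can feasibly serve all demand totals ≥ 184 even under its best assignment. Minimum: 178.

178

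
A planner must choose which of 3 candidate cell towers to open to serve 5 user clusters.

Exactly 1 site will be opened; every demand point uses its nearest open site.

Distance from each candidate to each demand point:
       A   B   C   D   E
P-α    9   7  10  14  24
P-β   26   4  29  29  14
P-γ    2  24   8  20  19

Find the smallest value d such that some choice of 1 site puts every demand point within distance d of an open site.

24

Open {P-α}.
  Farthest demand point is E at distance 24 (to P-α); all others are ≤ 24.
With {P-γ} the worst case is 24.
With {P-β} the worst case is 29.
No size-1 selection achieves below 24.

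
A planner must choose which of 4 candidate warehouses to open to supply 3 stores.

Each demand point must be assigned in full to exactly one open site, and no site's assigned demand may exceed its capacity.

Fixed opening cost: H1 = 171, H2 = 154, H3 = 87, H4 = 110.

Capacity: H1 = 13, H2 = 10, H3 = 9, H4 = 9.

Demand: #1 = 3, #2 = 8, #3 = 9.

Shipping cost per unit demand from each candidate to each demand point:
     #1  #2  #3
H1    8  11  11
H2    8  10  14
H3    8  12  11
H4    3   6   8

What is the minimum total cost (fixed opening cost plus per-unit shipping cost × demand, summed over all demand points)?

Open {H1, H4}; cheapest assignment that respects the capacities:
  H1 (cap 13, load 12): #1, #3 — cost 3×8 + 9×11 = 123
  H4 (cap 9, load 8): #2 — cost 8×6 = 48
  Shipping 171, fixed 281 → total 452.
  Any other capacity-feasible assignment to {H1, H4} ships for at least 171.
Compare {H1, H3}: its best feasible assignment gives total 469.
Compare {H2, H3, H4}: its best feasible assignment gives total 522.
Every other set of open sites that can feasibly serve all demand totals ≥ 469 even under its best assignment. Minimum: 452.

452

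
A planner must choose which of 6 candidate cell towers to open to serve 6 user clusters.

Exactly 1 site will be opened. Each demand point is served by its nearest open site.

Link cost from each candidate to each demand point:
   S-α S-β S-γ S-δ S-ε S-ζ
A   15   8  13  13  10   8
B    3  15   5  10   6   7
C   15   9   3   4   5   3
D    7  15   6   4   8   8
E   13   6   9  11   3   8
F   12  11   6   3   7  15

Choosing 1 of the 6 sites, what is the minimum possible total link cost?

Open {C}.
  S-α→C 15, S-β→C 9, S-γ→C 3, S-δ→C 4, S-ε→C 5, S-ζ→C 3  ⇒ total 39.
Compare {B}: total 46.
Compare {D}: total 48.
No size-1 selection does better; minimum is 39.

39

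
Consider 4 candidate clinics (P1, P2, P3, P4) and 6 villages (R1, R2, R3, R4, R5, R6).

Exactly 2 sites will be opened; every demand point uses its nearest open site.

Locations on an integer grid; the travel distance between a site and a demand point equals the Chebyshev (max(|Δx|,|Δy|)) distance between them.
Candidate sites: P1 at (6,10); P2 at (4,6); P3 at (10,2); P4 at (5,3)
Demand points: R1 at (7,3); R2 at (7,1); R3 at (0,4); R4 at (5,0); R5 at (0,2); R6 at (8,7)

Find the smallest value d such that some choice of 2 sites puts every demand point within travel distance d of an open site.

Open {P2, P4}.
  Farthest demand point is R3 at travel distance 4 (to P2); all others are ≤ 4.
With {P1, P4} the worst case is 5.
With {P2, P3} the worst case is 5.
No size-2 selection achieves below 4.

4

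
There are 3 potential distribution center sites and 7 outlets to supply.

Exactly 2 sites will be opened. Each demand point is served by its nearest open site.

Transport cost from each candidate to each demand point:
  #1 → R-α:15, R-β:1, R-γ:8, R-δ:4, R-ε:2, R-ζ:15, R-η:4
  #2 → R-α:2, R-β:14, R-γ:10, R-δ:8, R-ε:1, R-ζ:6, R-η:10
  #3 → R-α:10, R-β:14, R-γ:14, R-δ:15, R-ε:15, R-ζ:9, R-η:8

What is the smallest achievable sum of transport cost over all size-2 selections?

26

Open {#1, #2}.
  R-α→#2 2, R-β→#1 1, R-γ→#1 8, R-δ→#1 4, R-ε→#2 1, R-ζ→#2 6, R-η→#1 4  ⇒ total 26.
Compare {#1, #3}: total 38.
Compare {#2, #3}: total 49.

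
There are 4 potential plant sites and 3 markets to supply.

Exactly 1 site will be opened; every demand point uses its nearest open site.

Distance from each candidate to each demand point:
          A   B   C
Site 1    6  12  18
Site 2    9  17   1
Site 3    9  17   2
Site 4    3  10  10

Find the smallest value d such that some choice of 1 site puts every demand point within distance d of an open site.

10

Open {Site 4}.
  Farthest demand point is B at distance 10 (to Site 4); all others are ≤ 10.
With {Site 2} the worst case is 17.
With {Site 3} the worst case is 17.
No size-1 selection achieves below 10.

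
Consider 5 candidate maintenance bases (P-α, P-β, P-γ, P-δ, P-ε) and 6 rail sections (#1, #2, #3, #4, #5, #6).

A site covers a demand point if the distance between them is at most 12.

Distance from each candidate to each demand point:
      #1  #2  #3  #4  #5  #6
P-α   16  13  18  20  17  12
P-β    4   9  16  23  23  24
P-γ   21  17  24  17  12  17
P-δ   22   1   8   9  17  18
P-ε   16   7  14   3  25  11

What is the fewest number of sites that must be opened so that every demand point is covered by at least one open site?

Coverage sets (demand points within 12 of each site):
  P-α: {#6}
  P-β: {#1, #2}
  P-γ: {#5}
  P-δ: {#2, #3, #4}
  P-ε: {#2, #4, #6}
No 3 sites suffice: every size-3 union leaves at least one demand point uncovered.
But {P-α, P-β, P-γ, P-δ} covers everything, so the minimum is 4.

4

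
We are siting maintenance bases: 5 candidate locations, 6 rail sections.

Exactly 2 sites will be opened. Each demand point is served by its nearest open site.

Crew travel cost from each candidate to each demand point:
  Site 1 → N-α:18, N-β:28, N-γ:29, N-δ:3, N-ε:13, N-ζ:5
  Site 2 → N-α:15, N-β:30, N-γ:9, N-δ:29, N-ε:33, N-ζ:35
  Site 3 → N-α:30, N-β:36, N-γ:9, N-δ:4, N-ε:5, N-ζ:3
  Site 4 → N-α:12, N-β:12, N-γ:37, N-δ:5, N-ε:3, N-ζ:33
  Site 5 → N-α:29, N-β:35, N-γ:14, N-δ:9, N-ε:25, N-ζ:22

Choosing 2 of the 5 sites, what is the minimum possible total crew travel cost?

43

Open {Site 3, Site 4}.
  N-α→Site 4 12, N-β→Site 4 12, N-γ→Site 3 9, N-δ→Site 3 4, N-ε→Site 4 3, N-ζ→Site 3 3  ⇒ total 43.
Compare {Site 1, Site 4}: total 64.
Compare {Site 1, Site 3}: total 66.
No size-2 selection does better; minimum is 43.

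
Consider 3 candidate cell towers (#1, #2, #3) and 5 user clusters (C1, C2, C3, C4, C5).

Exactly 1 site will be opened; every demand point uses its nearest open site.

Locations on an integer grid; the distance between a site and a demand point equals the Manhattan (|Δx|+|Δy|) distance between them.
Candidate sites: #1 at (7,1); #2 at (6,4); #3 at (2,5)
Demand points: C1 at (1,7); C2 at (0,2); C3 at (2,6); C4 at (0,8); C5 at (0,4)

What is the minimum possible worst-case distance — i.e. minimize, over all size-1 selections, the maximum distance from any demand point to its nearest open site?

5

Open {#3}.
  Farthest demand point is C2 at distance 5 (to #3); all others are ≤ 5.
With {#2} the worst case is 10.
With {#1} the worst case is 14.
No size-1 selection achieves below 5.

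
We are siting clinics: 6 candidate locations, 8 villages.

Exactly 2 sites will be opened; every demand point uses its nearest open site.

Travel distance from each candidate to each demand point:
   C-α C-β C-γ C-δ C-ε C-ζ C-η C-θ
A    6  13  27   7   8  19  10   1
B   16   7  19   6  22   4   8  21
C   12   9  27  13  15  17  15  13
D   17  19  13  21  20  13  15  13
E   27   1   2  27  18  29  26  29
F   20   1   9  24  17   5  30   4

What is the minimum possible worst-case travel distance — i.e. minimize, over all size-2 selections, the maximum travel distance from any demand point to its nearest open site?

10

Open {A, F}.
  Farthest demand point is C-η at travel distance 10 (to A); all others are ≤ 10.
With {A, D} the worst case is 13.
With {C, D} the worst case is 15.
No size-2 selection achieves below 10.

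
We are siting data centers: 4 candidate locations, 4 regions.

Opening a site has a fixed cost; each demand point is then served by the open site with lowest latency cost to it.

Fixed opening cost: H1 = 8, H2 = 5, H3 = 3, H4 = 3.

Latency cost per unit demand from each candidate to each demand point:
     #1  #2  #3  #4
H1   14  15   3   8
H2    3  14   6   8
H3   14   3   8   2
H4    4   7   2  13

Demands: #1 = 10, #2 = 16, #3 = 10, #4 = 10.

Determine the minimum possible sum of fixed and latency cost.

Open {H2, H3, H4}: assign each demand point to its cheapest open site.
  #1→H2 10×3=30, #2→H3 16×3=48, #3→H4 10×2=20, #4→H3 10×2=20
  latency cost 118, fixed 11 → total 129.
Compare {H3, H4}: latency cost 128 + fixed 6 = 134.
Compare {H1, H2, H3, H4}: latency cost 118 + fixed 19 = 137.
Compare {H1, H3, H4}: latency cost 128 + fixed 14 = 142.
All other subsets cost ≥ 134. Minimum total cost: 129.

129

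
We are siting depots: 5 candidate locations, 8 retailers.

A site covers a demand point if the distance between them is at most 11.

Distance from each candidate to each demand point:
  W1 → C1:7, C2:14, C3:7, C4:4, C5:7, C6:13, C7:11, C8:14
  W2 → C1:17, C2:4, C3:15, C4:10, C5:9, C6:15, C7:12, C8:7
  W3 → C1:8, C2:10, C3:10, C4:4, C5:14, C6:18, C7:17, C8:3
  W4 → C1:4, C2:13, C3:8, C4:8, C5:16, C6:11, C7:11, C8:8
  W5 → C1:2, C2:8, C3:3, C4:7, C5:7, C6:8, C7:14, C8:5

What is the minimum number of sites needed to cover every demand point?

Coverage sets (demand points within 11 of each site):
  W1: {C1, C3, C4, C5, C7}
  W2: {C2, C4, C5, C8}
  W3: {C1, C2, C3, C4, C8}
  W4: {C1, C3, C4, C6, C7, C8}
  W5: {C1, C2, C3, C4, C5, C6, C8}
No single site covers all 8 demand points.
But {W1, W5} covers everything, so the minimum is 2.

2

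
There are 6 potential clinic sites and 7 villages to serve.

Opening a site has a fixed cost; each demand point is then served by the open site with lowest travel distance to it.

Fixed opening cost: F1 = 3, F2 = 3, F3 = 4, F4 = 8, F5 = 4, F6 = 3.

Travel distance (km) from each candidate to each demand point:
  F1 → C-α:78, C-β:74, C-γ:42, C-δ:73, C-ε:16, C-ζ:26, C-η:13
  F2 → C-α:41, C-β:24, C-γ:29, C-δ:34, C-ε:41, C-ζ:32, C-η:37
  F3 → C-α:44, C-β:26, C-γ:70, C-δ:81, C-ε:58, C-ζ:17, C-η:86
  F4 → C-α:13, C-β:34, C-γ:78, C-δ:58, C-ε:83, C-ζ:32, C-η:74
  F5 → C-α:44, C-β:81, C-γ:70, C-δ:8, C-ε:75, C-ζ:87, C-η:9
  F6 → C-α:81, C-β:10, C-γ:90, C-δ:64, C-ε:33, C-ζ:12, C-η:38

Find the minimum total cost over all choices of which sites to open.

Open {F1, F2, F4, F5, F6}: assign each demand point to its cheapest open site.
  C-α→F4 13, C-β→F6 10, C-γ→F2 29, C-δ→F5 8, C-ε→F1 16, C-ζ→F6 12, C-η→F5 9
  travel distance 97, fixed 21 → total 118.
Compare {F1, F2, F3, F4, F5, F6}: travel distance 97 + fixed 25 = 122.
Compare {F1, F4, F5, F6}: travel distance 110 + fixed 18 = 128.
Compare {F2, F4, F5, F6}: travel distance 114 + fixed 18 = 132.
All other subsets cost ≥ 122. Minimum total cost: 118.

118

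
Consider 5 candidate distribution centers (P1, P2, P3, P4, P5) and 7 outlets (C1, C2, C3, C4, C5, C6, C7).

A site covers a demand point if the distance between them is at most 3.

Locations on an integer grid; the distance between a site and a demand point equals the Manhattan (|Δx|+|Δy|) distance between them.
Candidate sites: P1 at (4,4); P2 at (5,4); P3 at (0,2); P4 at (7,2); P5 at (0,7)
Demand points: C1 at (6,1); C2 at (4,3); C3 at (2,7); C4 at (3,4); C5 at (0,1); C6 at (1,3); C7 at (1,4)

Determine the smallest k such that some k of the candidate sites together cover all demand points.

Coverage sets (demand points within 3 of each site):
  P1: {C2, C4, C7}
  P2: {C2, C4}
  P3: {C5, C6, C7}
  P4: {C1}
  P5: {C3}
No 3 sites suffice: every size-3 union leaves at least one demand point uncovered.
But {P1, P3, P4, P5} covers everything, so the minimum is 4.

4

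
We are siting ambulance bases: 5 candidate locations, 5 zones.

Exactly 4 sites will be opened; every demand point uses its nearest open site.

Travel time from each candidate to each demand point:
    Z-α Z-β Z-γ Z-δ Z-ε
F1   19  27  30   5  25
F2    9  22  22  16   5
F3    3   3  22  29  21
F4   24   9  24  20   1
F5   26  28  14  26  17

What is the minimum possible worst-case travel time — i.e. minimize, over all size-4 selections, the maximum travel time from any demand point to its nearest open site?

Open {F1, F2, F3, F5}.
  Farthest demand point is Z-γ at travel time 14 (to F5); all others are ≤ 14.
With {F1, F2, F4, F5} the worst case is 14.
With {F1, F3, F4, F5} the worst case is 14.
No size-4 selection achieves below 14.

14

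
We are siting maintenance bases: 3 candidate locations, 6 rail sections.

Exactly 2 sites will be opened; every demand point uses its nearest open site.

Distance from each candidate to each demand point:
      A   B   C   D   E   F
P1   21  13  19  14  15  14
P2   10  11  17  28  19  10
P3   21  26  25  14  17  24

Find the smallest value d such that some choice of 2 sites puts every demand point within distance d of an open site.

Open {P1, P2}.
  Farthest demand point is C at distance 17 (to P2); all others are ≤ 17.
With {P2, P3} the worst case is 17.
With {P1, P3} the worst case is 21.
No size-2 selection achieves below 17.

17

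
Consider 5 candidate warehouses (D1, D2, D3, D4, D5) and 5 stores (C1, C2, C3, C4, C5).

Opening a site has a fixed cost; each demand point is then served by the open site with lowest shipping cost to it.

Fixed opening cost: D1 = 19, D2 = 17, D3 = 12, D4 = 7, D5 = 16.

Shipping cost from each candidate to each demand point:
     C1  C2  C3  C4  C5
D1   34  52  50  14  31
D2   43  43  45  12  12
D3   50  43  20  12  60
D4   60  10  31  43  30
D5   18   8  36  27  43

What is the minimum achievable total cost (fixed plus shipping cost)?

115

Open {D2, D3, D5}: assign each demand point to its cheapest open site.
  C1→D5 18, C2→D5 8, C3→D3 20, C4→D2 12, C5→D2 12
  shipping cost 70, fixed 45 → total 115.
Compare {D2, D5}: shipping cost 86 + fixed 33 = 119.
Compare {D2, D4, D5}: shipping cost 81 + fixed 40 = 121.
Compare {D2, D3, D4, D5}: shipping cost 70 + fixed 52 = 122.
All other subsets cost ≥ 119. Minimum total cost: 115.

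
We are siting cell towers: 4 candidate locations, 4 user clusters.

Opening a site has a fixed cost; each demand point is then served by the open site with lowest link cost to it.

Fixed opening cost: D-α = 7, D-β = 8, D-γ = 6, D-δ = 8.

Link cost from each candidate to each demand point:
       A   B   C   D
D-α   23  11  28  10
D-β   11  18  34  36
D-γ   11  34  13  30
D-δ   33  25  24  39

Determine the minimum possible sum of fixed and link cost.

Open {D-α, D-γ}: assign each demand point to its cheapest open site.
  A→D-γ 11, B→D-α 11, C→D-γ 13, D→D-α 10
  link cost 45, fixed 13 → total 58.
Compare {D-α, D-β, D-γ}: link cost 45 + fixed 21 = 66.
Compare {D-α, D-γ, D-δ}: link cost 45 + fixed 21 = 66.
Compare {D-α, D-β, D-γ, D-δ}: link cost 45 + fixed 29 = 74.
All other subsets cost ≥ 66. Minimum total cost: 58.

58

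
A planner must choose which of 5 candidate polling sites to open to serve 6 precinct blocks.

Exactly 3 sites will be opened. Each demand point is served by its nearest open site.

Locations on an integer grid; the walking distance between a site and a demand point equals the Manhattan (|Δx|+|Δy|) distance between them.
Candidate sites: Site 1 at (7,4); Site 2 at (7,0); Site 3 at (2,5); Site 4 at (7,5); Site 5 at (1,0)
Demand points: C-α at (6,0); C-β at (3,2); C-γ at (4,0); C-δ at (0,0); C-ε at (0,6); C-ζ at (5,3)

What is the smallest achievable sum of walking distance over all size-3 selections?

17

Open {Site 2, Site 3, Site 5}.
  C-α→Site 2 1, C-β→Site 3 4, C-γ→Site 2 3, C-δ→Site 5 1, C-ε→Site 3 3, C-ζ→Site 2 5  ⇒ total 17.
Compare {Site 1, Site 2, Site 5}: total 19.
Compare {Site 1, Site 3, Site 5}: total 19.
No size-3 selection does better; minimum is 17.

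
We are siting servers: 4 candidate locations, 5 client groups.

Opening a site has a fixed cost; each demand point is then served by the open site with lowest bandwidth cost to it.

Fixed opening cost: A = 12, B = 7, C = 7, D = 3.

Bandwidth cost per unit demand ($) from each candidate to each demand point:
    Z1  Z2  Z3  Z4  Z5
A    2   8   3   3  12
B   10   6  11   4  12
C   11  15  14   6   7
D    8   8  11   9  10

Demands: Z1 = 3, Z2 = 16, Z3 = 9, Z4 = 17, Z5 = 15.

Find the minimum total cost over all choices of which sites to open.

Open {A, B, C}: assign each demand point to its cheapest open site.
  Z1→A 3×2=6, Z2→B 16×6=96, Z3→A 9×3=27, Z4→A 17×3=51, Z5→C 15×7=105
  bandwidth cost 285, fixed 26 → total 311.
Compare {A, B, C, D}: bandwidth cost 285 + fixed 29 = 314.
Compare {A, C}: bandwidth cost 317 + fixed 19 = 336.
Compare {A, C, D}: bandwidth cost 317 + fixed 22 = 339.
All other subsets cost ≥ 314. Minimum total cost: 311.

311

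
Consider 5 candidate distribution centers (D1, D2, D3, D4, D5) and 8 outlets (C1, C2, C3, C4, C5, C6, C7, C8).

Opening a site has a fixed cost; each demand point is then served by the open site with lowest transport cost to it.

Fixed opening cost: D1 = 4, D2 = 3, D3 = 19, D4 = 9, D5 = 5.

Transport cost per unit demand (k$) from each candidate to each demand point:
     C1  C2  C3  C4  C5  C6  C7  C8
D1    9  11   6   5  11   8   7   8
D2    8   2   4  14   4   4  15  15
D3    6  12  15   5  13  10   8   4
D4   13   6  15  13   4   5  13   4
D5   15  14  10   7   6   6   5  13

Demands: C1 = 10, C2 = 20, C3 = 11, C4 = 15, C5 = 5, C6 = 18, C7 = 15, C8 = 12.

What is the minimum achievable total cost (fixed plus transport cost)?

Open {D2, D3, D5}: assign each demand point to its cheapest open site.
  C1→D3 10×6=60, C2→D2 20×2=40, C3→D2 11×4=44, C4→D3 15×5=75, C5→D2 5×4=20, C6→D2 18×4=72, C7→D5 15×5=75, C8→D3 12×4=48
  transport cost 434, fixed 27 → total 461.
Compare {D1, D2, D3, D5}: transport cost 434 + fixed 31 = 465.
Compare {D2, D3, D4, D5}: transport cost 434 + fixed 36 = 470.
Compare {D1, D2, D3, D4, D5}: transport cost 434 + fixed 40 = 474.
All other subsets cost ≥ 465. Minimum total cost: 461.

461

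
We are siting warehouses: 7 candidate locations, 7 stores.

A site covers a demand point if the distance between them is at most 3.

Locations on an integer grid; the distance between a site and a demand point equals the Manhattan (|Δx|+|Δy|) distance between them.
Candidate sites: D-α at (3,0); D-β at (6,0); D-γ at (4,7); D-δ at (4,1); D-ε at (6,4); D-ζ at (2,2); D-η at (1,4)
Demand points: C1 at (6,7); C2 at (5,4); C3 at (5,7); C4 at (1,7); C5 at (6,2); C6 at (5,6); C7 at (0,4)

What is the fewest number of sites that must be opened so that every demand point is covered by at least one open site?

Coverage sets (demand points within 3 of each site):
  D-α: {}
  D-β: {C5}
  D-γ: {C1, C3, C4, C6}
  D-δ: {C5}
  D-ε: {C1, C2, C5, C6}
  D-ζ: {}
  D-η: {C4, C7}
No 2 sites suffice: every size-2 union leaves at least one demand point uncovered.
But {D-γ, D-ε, D-η} covers everything, so the minimum is 3.

3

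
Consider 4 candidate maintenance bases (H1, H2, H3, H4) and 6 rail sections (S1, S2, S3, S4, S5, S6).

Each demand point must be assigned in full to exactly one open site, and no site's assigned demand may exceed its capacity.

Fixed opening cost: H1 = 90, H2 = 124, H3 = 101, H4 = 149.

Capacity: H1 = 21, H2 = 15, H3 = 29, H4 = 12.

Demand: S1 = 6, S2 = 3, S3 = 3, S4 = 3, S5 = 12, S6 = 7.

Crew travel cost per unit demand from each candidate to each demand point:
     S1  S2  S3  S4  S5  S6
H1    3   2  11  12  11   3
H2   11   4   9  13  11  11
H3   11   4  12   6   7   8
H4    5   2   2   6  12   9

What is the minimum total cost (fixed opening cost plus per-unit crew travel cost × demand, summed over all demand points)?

Open {H1, H3}; cheapest assignment that respects the capacities:
  H1 (cap 21, load 19): S1, S2, S3, S6 — cost 6×3 + 3×2 + 3×11 + 7×3 = 78
  H3 (cap 29, load 15): S4, S5 — cost 3×6 + 12×7 = 102
  Shipping 180, fixed 191 → total 371.
  Any other capacity-feasible assignment to {H1, H3} ships for at least 180.
Compare {H3, H4}: its best feasible assignment gives total 450.
Compare {H1, H2}: its best feasible assignment gives total 454.
Every other set of open sites that can feasibly serve all demand totals ≥ 450 even under its best assignment. Minimum: 371.

371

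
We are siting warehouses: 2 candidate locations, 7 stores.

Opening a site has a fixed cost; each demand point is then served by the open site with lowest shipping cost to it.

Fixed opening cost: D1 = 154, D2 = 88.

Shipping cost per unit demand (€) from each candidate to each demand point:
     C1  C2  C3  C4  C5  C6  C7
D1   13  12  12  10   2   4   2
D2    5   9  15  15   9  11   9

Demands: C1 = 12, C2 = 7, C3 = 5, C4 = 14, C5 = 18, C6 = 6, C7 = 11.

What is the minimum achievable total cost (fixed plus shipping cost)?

647

Open {D1, D2}: assign each demand point to its cheapest open site.
  C1→D2 12×5=60, C2→D2 7×9=63, C3→D1 5×12=60, C4→D1 14×10=140, C5→D1 18×2=36, C6→D1 6×4=24, C7→D1 11×2=22
  shipping cost 405, fixed 242 → total 647.
Compare {D1}: shipping cost 522 + fixed 154 = 676.
Compare {D2}: shipping cost 735 + fixed 88 = 823.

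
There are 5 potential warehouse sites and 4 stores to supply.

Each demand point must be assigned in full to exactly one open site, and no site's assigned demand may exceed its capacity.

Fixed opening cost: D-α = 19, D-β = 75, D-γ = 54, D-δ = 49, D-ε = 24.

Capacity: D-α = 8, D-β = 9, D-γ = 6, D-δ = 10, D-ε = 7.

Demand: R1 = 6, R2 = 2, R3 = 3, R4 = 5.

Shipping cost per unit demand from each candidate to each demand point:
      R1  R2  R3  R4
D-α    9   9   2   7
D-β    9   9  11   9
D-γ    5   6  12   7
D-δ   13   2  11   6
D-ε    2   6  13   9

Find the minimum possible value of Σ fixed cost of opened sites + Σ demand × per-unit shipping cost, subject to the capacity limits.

144

Open {D-α, D-δ, D-ε}; cheapest assignment that respects the capacities:
  D-α (cap 8, load 3): R3 — cost 3×2 = 6
  D-δ (cap 10, load 7): R2, R4 — cost 2×2 + 5×6 = 34
  D-ε (cap 7, load 6): R1 — cost 6×2 = 12
  Shipping 52, fixed 92 → total 144.
  Any other capacity-feasible assignment to {D-α, D-δ, D-ε} ships for at least 52.
Compare {D-δ, D-ε}: its best feasible assignment gives total 152.
Compare {D-α, D-γ, D-ε}: its best feasible assignment gives total 162.
Every other set of open sites that can feasibly serve all demand totals ≥ 152 even under its best assignment. Minimum: 144.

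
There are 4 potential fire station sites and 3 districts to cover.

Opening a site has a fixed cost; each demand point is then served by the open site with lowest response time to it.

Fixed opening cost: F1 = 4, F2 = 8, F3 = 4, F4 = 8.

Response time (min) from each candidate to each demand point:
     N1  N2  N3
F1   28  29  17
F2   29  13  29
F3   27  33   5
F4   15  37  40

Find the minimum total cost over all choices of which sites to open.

Open {F2, F3, F4}: assign each demand point to its cheapest open site.
  N1→F4 15, N2→F2 13, N3→F3 5
  response time 33, fixed 20 → total 53.
Compare {F2, F3}: response time 45 + fixed 12 = 57.
Compare {F1, F2, F3, F4}: response time 33 + fixed 24 = 57.
Compare {F1, F2, F3}: response time 45 + fixed 16 = 61.
All other subsets cost ≥ 57. Minimum total cost: 53.

53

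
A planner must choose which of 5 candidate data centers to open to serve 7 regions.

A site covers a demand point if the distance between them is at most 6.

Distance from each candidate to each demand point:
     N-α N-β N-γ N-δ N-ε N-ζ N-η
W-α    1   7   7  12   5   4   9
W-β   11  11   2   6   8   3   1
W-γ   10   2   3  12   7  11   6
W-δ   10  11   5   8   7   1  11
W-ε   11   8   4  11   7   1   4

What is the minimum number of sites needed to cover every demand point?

3

Coverage sets (demand points within 6 of each site):
  W-α: {N-α, N-ε, N-ζ}
  W-β: {N-γ, N-δ, N-ζ, N-η}
  W-γ: {N-β, N-γ, N-η}
  W-δ: {N-γ, N-ζ}
  W-ε: {N-γ, N-ζ, N-η}
No 2 sites suffice: every size-2 union leaves at least one demand point uncovered.
But {W-α, W-β, W-γ} covers everything, so the minimum is 3.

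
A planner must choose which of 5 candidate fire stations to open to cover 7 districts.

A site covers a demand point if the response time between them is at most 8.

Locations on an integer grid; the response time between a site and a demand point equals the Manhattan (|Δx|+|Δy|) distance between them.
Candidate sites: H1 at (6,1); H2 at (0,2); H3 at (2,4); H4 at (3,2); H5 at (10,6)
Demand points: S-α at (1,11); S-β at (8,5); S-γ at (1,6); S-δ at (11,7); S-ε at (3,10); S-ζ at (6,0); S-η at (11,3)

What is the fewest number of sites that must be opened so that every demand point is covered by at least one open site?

Coverage sets (demand points within 8 of each site):
  H1: {S-β, S-ζ, S-η}
  H2: {S-γ, S-ζ}
  H3: {S-α, S-β, S-γ, S-ε, S-ζ}
  H4: {S-β, S-γ, S-ε, S-ζ}
  H5: {S-β, S-δ, S-η}
No single site covers all 7 demand points.
But {H3, H5} covers everything, so the minimum is 2.

2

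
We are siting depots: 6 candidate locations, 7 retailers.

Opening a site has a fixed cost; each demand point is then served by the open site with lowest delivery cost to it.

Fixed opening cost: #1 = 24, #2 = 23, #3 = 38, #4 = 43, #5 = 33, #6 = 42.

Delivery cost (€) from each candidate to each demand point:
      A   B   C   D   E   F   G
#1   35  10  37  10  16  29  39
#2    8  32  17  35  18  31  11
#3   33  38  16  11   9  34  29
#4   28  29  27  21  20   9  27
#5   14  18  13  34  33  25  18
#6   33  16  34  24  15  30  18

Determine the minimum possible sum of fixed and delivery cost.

Open {#1, #2}: assign each demand point to its cheapest open site.
  A→#2 8, B→#1 10, C→#2 17, D→#1 10, E→#1 16, F→#1 29, G→#2 11
  delivery cost 101, fixed 47 → total 148.
Compare {#1, #5}: delivery cost 106 + fixed 57 = 163.
Compare {#1, #2, #4}: delivery cost 81 + fixed 90 = 171.
Compare {#1, #2, #5}: delivery cost 93 + fixed 80 = 173.
All other subsets cost ≥ 163. Minimum total cost: 148.

148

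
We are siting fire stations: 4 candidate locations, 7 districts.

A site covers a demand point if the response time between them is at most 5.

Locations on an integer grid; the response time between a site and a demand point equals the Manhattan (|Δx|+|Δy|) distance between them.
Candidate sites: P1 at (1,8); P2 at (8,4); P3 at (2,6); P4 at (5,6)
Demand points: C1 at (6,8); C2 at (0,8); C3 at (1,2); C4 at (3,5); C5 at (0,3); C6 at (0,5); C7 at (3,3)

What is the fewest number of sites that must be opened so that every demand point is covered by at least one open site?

Coverage sets (demand points within 5 of each site):
  P1: {C1, C2, C4, C6}
  P2: {}
  P3: {C2, C3, C4, C5, C6, C7}
  P4: {C1, C4, C7}
No single site covers all 7 demand points.
But {P1, P3} covers everything, so the minimum is 2.

2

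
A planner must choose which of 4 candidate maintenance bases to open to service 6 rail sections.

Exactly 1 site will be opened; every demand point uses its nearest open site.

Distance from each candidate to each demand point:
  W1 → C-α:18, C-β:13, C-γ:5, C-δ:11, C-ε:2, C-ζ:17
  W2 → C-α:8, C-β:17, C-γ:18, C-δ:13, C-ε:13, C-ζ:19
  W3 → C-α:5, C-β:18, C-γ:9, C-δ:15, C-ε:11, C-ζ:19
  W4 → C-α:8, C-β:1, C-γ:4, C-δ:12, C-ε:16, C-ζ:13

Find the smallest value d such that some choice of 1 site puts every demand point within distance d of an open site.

16

Open {W4}.
  Farthest demand point is C-ε at distance 16 (to W4); all others are ≤ 16.
With {W1} the worst case is 18.
With {W2} the worst case is 19.
No size-1 selection achieves below 16.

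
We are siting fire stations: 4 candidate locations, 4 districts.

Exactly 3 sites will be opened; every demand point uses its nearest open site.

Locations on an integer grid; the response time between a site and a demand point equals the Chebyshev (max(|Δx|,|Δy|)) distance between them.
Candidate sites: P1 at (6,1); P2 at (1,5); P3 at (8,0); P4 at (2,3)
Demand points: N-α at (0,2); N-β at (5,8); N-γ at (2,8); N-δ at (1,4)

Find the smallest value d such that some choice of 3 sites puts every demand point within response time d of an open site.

4

Open {P1, P2, P3}.
  Farthest demand point is N-β at response time 4 (to P2); all others are ≤ 4.
With {P1, P2, P4} the worst case is 4.
With {P2, P3, P4} the worst case is 4.
No size-3 selection achieves below 4.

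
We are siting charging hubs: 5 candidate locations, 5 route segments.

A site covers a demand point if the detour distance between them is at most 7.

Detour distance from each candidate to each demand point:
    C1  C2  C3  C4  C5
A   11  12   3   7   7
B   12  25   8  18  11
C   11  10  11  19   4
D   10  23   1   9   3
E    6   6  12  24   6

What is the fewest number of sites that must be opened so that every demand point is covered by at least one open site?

2

Coverage sets (demand points within 7 of each site):
  A: {C3, C4, C5}
  B: {}
  C: {C5}
  D: {C3, C5}
  E: {C1, C2, C5}
No single site covers all 5 demand points.
But {A, E} covers everything, so the minimum is 2.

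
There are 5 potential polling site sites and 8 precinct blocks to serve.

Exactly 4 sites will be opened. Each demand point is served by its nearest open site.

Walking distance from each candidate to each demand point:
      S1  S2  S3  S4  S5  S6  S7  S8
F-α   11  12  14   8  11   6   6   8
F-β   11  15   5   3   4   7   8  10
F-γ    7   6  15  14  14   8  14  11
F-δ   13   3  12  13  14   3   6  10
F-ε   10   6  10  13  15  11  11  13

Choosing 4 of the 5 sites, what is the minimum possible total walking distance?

39

Open {F-α, F-β, F-γ, F-δ}.
  S1→F-γ 7, S2→F-δ 3, S3→F-β 5, S4→F-β 3, S5→F-β 4, S6→F-δ 3, S7→F-α 6, S8→F-α 8  ⇒ total 39.
Compare {F-β, F-γ, F-δ, F-ε}: total 41.
Compare {F-α, F-β, F-δ, F-ε}: total 42.
No size-4 selection does better; minimum is 39.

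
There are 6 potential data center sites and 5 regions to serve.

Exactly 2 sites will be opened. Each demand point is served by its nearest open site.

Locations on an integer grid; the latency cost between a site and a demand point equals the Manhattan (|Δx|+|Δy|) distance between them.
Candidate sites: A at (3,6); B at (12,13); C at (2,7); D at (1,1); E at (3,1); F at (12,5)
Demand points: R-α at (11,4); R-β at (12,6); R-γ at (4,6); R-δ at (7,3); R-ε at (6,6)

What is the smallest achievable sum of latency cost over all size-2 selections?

Open {A, F}.
  R-α→F 2, R-β→F 1, R-γ→A 1, R-δ→A 7, R-ε→A 3  ⇒ total 14.
Compare {C, F}: total 18.
Compare {E, F}: total 22.
No size-2 selection does better; minimum is 14.

14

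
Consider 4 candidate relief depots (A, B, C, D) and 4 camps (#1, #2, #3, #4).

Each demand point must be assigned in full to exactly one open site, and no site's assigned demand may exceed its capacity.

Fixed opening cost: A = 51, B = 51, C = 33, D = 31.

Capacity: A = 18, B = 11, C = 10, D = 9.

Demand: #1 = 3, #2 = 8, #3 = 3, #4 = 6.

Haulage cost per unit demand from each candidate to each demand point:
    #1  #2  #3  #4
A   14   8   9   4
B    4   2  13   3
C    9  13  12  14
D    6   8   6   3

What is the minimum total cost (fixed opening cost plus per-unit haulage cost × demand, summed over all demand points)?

146

Open {B, D}; cheapest assignment that respects the capacities:
  B (cap 11, load 11): #1, #2 — cost 3×4 + 8×2 = 28
  D (cap 9, load 9): #3, #4 — cost 3×6 + 6×3 = 36
  Shipping 64, fixed 82 → total 146.
  Any other capacity-feasible assignment to {B, D} ships for at least 64.
Compare {B, C, D}: its best feasible assignment gives total 179.
Compare {A, B}: its best feasible assignment gives total 181.
Every other set of open sites that can feasibly serve all demand totals ≥ 179 even under its best assignment. Minimum: 146.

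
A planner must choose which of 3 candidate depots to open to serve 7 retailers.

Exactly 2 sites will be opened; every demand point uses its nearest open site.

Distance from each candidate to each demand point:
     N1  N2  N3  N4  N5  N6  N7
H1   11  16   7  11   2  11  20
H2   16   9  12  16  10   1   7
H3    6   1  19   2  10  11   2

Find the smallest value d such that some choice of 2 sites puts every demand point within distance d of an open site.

11

Open {H1, H2}.
  Farthest demand point is N1 at distance 11 (to H1); all others are ≤ 11.
With {H1, H3} the worst case is 11.
With {H2, H3} the worst case is 12.
No size-2 selection achieves below 11.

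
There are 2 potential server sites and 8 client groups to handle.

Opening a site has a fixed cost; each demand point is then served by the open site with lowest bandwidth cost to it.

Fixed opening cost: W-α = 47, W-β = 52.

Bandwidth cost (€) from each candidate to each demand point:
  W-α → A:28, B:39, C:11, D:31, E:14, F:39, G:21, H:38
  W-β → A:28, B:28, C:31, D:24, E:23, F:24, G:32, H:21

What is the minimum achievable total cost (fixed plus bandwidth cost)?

263

Open {W-β}: assign each demand point to its cheapest open site.
  A→W-β 28, B→W-β 28, C→W-β 31, D→W-β 24, E→W-β 23, F→W-β 24, G→W-β 32, H→W-β 21
  bandwidth cost 211, fixed 52 → total 263.
Compare {W-α}: bandwidth cost 221 + fixed 47 = 268.
Compare {W-α, W-β}: bandwidth cost 171 + fixed 99 = 270.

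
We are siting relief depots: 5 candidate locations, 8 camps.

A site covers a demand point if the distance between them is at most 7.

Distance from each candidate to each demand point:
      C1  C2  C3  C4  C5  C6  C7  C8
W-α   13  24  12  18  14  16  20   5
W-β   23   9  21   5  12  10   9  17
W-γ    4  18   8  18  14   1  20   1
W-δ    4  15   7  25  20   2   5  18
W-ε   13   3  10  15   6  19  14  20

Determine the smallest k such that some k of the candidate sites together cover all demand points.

Coverage sets (demand points within 7 of each site):
  W-α: {C8}
  W-β: {C4}
  W-γ: {C1, C6, C8}
  W-δ: {C1, C3, C6, C7}
  W-ε: {C2, C5}
No 3 sites suffice: every size-3 union leaves at least one demand point uncovered.
But {W-α, W-β, W-δ, W-ε} covers everything, so the minimum is 4.

4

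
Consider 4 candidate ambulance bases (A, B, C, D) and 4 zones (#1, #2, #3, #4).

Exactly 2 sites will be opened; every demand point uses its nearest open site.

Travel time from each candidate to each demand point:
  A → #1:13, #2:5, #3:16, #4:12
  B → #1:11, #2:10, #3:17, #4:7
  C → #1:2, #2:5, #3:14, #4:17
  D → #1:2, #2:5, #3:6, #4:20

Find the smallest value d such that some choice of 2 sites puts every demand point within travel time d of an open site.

Open {B, D}.
  Farthest demand point is #4 at travel time 7 (to B); all others are ≤ 7.
With {A, D} the worst case is 12.
With {A, C} the worst case is 14.
No size-2 selection achieves below 7.

7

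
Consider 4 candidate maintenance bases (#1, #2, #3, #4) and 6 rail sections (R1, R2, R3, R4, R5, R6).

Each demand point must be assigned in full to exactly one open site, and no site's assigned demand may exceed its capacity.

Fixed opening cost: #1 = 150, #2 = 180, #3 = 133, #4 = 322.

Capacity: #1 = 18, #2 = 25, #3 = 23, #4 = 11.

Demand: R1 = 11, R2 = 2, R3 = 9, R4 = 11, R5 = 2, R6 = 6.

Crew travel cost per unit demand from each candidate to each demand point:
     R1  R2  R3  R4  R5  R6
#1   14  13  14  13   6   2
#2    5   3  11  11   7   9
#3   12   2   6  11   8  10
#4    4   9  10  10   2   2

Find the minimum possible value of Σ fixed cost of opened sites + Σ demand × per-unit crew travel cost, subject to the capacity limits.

615

Open {#2, #3}; cheapest assignment that respects the capacities:
  #2 (cap 25, load 19): R1, R5, R6 — cost 11×5 + 2×7 + 6×9 = 123
  #3 (cap 23, load 22): R2, R3, R4 — cost 2×2 + 9×6 + 11×11 = 179
  Shipping 302, fixed 313 → total 615.
  Any other capacity-feasible assignment to {#2, #3} ships for at least 302.
Compare {#1, #2}: its best feasible assignment gives total 659.
Compare {#1, #2, #3}: its best feasible assignment gives total 721.
Every other set of open sites that can feasibly serve all demand totals ≥ 659 even under its best assignment. Minimum: 615.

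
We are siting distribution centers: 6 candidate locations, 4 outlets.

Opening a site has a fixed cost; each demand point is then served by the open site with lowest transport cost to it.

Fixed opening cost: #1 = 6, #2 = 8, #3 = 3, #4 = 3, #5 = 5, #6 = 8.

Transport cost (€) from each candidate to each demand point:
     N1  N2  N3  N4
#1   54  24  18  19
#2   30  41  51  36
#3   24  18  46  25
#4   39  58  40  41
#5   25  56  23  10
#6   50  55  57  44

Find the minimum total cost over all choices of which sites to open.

Open {#3, #5}: assign each demand point to its cheapest open site.
  N1→#3 24, N2→#3 18, N3→#5 23, N4→#5 10
  transport cost 75, fixed 8 → total 83.
Compare {#1, #3, #5}: transport cost 70 + fixed 14 = 84.
Compare {#3, #4, #5}: transport cost 75 + fixed 11 = 86.
Compare {#1, #3, #4, #5}: transport cost 70 + fixed 17 = 87.
All other subsets cost ≥ 84. Minimum total cost: 83.

83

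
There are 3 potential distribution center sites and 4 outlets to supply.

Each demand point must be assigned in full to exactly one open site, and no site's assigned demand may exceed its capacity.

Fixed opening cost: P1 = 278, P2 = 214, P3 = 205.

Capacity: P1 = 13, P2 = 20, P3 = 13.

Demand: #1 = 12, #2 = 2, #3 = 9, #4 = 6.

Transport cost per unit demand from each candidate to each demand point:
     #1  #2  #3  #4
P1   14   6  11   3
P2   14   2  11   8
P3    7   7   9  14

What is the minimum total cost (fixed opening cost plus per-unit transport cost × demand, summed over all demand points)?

Open {P2, P3}; cheapest assignment that respects the capacities:
  P2 (cap 20, load 17): #2, #3, #4 — cost 2×2 + 9×11 + 6×8 = 151
  P3 (cap 13, load 12): #1 — cost 12×7 = 84
  Shipping 235, fixed 419 → total 654.
  Any other capacity-feasible assignment to {P2, P3} ships for at least 235.
Compare {P1, P2}: its best feasible assignment gives total 811.
Compare {P1, P2, P3}: its best feasible assignment gives total 902.
Every other set of open sites that can feasibly serve all demand totals ≥ 811 even under its best assignment. Minimum: 654.

654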